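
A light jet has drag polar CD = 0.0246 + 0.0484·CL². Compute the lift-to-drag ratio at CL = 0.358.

CD = 0.0246 + 0.0484 × 0.358² = 0.0308
L/D = CL/CD = 0.358 / 0.0308 = 11.6

L/D = 11.6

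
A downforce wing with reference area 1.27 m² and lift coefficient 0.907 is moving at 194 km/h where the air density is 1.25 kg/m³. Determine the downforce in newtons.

L = 2090 N

Convert speed: v = 194 km/h ÷ 3.6 = 53.89 m/s.
L = ½ρv²S·CL = ½ × 1.25 × 53.89² × 1.27 × 0.907 = 2090 N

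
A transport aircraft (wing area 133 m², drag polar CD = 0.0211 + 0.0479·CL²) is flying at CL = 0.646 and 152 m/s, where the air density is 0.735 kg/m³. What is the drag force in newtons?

D = 46400 N

CD = 0.0211 + 0.0479 × 0.646² = 0.04109
D = ½ρv²S·CD = ½ × 0.735 × 152² × 133 × 0.04109 = 46400 N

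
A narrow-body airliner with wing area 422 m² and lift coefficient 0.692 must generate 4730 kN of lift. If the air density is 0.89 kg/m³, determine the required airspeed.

L = ½ρv²S·CL ⇒ v = √(2L/(ρ·S·CL))
v = √(2 × 4.73×10^6 / (0.89 × 422 × 0.692)) = √36400 = 191 m/s

v = 191 m/s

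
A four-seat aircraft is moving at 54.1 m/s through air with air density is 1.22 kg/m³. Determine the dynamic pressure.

q = 1790 Pa

q = ½ρv² = ½ × 1.22 × 54.1² = 1790 Pa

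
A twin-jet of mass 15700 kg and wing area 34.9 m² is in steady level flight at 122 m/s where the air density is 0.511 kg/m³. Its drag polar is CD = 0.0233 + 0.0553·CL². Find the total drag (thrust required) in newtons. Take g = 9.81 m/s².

D = 13000 N

Level flight ⇒ L = W = m·g = 15700 × 9.81 = 1.5402×10^5 N.
Dynamic pressure q = 0.5 × 0.511 × 122² = 3803 Pa.
CL = 2W/(ρv²S) = 2×1.5402×10^5/(0.511×122²×34.9) = 1.16.
CD = 0.0233 + 0.0553 × 1.16² = 0.09777.
D = q·S·CD = 3803 × 34.9 × 0.09777 = 12980 N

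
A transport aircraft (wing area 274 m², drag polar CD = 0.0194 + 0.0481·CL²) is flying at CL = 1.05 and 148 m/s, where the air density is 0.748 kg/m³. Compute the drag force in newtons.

CD = 0.0194 + 0.0481 × 1.05² = 0.07243
D = ½ρv²S·CD = ½ × 0.748 × 148² × 274 × 0.07243 = 1.63×10^5 N

D = 1.63×10^5 N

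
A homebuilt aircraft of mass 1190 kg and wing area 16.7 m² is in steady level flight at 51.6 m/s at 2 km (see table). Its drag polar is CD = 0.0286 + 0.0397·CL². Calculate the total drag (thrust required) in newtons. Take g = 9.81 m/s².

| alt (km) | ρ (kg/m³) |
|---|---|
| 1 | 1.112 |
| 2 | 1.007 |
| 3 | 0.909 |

At 2 km, from the table: ρ = 1.007 kg/m³.
In steady level flight, lift balances weight: W = mg = 1190 × 9.81 = 11674 N.
q = ½ρv² = ½ × 1.007 × 51.6² = 1341 Pa.
CL = 2W/(ρv²S) = 2×11674/(1.007×51.6²×16.7) = 0.5214.
CD = 0.0286 + 0.0397 × 0.5214² = 0.03939.
D = q·S·CD = 1341 × 16.7 × 0.03939 = 882 N

D = 882 N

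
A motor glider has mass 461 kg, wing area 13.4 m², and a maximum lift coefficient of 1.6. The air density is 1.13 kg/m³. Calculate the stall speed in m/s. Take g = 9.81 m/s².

V_stall = 19.3 m/s

Weight W = mg = 461 × 9.81 = 4522 N.
From L = ½ρV²S·CL,max = W: V_stall = √(2W/(ρSCL,max)) = √(2·4522/(1.13·13.4·1.6))
V_stall = √373.3 = 19.3 m/s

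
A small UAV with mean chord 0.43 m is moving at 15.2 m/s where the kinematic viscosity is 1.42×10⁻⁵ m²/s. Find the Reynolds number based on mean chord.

Re = 4.6×10^5

Re = v·c/ν = 15.2 × 0.43 / (1.42×10⁻⁵) = 4.6×10^5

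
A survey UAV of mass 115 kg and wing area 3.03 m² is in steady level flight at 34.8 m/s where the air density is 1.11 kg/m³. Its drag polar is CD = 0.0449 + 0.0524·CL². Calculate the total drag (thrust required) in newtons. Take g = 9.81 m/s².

Level flight ⇒ L = W = m·g = 115 × 9.81 = 1128.2 N.
Dynamic pressure q = 0.5 × 1.11 × 34.8² = 672.1 Pa.
CL = 2W/(ρv²S) = 2×1128.2/(1.11×34.8²×3.03) = 0.554.
CD = 0.0449 + 0.0524 × 0.554² = 0.06098.
D = q·S·CD = 672.1 × 3.03 × 0.06098 = 124.2 N

D = 124 N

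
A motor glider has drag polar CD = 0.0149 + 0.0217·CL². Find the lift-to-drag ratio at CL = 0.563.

L/D = 25.9

CD = 0.0149 + 0.0217 × 0.563² = 0.02178
L/D = CL/CD = 0.563 / 0.02178 = 25.9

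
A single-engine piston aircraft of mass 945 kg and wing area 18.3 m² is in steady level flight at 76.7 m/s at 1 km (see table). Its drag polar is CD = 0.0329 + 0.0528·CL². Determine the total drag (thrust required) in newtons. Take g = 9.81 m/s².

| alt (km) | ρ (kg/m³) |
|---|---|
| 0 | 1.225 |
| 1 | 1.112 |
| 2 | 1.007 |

D = 2050 N

At 1 km, from the table: ρ = 1.112 kg/m³.
In steady level flight, lift balances weight: W = mg = 945 × 9.81 = 9270.5 N.
q = ½ρv² = ½ × 1.112 × 76.7² = 3271 Pa.
CL = W/(q·S) = 9270.5 / (3271 × 18.3) = 0.1549.
CD = 0.0329 + 0.0528 × 0.1549² = 0.03417.
D = q·S·CD = 3271 × 18.3 × 0.03417 = 2045 N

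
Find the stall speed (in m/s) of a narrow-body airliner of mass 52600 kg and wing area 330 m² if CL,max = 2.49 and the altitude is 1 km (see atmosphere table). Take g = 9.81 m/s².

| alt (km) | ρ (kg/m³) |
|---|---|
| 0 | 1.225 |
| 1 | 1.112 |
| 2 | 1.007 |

V_stall = 33.6 m/s

At 1 km, from the table: ρ = 1.112 kg/m³.
At stall, lift equals weight: L = W = m·g = 52600 × 9.81 = 5.16×10^5 N.
V_stall = √(2W/(ρ·S·CL,max)) = √(2 × 5.16×10^5 / (1.112 × 330 × 2.49))
V_stall = √1129 = 33.6 m/s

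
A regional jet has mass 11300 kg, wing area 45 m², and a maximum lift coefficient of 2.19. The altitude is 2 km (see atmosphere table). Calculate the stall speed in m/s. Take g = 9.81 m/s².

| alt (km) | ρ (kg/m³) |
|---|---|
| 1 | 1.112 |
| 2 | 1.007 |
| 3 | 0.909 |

At 2 km, from the table: ρ = 1.007 kg/m³.
Stall occurs when L = W at CL,max. W = mg = 11300 × 9.81 = 1.109×10^5 N.
V_stall = √(2W/(ρ·S·CL,max)) = √(2 × 1.109×10^5 / (1.007 × 45 × 2.19))
V_stall = √2234 = 47.3 m/s

V_stall = 47.3 m/s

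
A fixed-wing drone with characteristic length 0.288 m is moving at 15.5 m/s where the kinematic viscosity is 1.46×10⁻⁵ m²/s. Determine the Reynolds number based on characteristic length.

Re = v·c/ν = 15.5 × 0.288 / (1.46×10⁻⁵) = 3.06×10^5

Re = 3.06×10^5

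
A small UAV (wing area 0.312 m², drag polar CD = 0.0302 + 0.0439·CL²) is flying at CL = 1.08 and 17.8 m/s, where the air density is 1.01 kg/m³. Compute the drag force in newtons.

CD = 0.0302 + 0.0439 × 1.08² = 0.0814
D = ½ρv²S·CD = ½ × 1.01 × 17.8² × 0.312 × 0.0814 = 4.06 N

D = 4.06 N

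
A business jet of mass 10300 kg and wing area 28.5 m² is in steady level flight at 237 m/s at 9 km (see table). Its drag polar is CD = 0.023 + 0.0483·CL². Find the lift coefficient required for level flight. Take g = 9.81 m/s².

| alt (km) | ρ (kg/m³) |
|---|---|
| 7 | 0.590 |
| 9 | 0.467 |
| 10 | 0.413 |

CL = 0.27

At 9 km, from the table: ρ = 0.467 kg/m³.
Weight W = mg = 10300 × 9.81 = 1.0104×10^5 N; in level flight L = W.
Dynamic pressure q = 0.5 × 0.467 × 237² = 13120 Pa.
CL = W/(q·S) = 1.0104×10^5 / (13120 × 28.5) = 0.2703.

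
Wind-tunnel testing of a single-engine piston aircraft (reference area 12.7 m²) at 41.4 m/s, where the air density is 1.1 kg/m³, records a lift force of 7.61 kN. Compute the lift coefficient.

From L = ½ρv²S·CL, rearranging gives CL = 2L/(ρv²S).
CL = 2 × 7610 / (1.1 × 41.4² × 12.7) = 0.636

CL = 0.636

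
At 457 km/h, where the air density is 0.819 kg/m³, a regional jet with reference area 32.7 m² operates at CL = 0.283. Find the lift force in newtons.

Convert speed: v = 457 km/h ÷ 3.6 = 126.9 m/s.
L = ½ρv²S·CL = ½ × 0.819 × 126.9² × 32.7 × 0.283 = 61100 N ≈ 61.1 kN

L = 61100 N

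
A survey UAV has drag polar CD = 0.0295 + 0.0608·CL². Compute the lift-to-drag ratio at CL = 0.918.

CD = 0.0295 + 0.0608 × 0.918² = 0.08074
L/D = CL/CD = 0.918 / 0.08074 = 11.4

L/D = 11.4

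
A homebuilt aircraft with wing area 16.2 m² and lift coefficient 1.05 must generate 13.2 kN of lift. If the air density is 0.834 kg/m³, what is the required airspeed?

L = ½ρv²S·CL ⇒ v = √(2L/(ρ·S·CL))
v = √(2 × 13200 / (0.834 × 16.2 × 1.05)) = √1861 = 43.1 m/s

v = 43.1 m/s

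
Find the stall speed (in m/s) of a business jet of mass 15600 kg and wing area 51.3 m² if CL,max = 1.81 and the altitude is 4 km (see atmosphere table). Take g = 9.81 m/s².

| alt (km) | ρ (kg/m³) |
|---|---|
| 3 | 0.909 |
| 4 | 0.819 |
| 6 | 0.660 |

At 4 km, from the table: ρ = 0.819 kg/m³.
Stall occurs when L = W at CL,max. W = mg = 15600 × 9.81 = 1.53×10^5 N.
V_stall = √(2W/(ρ·S·CL,max)) = √(2 × 1.53×10^5 / (0.819 × 51.3 × 1.81))
V_stall = √4025 = 63.4 m/s

V_stall = 63.4 m/s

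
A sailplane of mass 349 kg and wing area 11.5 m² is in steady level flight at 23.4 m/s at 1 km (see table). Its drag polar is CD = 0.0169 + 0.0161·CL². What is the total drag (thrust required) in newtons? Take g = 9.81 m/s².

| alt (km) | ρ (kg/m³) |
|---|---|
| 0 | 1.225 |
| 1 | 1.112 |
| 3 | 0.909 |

D = 113 N

At 1 km, from the table: ρ = 1.112 kg/m³.
Weight W = mg = 349 × 9.81 = 3423.7 N; in level flight L = W.
Dynamic pressure q = 0.5 × 1.112 × 23.4² = 304.4 Pa.
CL = 2W/(ρv²S) = 2×3423.7/(1.112×23.4²×11.5) = 0.9779.
CD = 0.0169 + 0.0161 × 0.9779² = 0.0323.
D = q·S·CD = 304.4 × 11.5 × 0.0323 = 113.1 N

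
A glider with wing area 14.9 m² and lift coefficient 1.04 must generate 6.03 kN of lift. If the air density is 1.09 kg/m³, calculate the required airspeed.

v = 26.7 m/s

L = ½ρv²S·CL ⇒ v = √(2L/(ρ·S·CL))
v = √(2 × 6030 / (1.09 × 14.9 × 1.04)) = √714 = 26.7 m/s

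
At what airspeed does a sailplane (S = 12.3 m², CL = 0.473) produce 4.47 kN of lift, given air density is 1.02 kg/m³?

v = 38.8 m/s

L = ½ρv²S·CL ⇒ v = √(2L/(ρ·S·CL))
v = √(2 × 4470 / (1.02 × 12.3 × 0.473)) = √1507 = 38.8 m/s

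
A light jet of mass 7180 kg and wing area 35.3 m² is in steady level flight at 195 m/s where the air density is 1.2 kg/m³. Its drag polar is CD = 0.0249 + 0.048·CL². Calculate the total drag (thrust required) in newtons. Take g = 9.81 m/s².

D = 20300 N

Weight W = mg = 7180 × 9.81 = 70436 N; in level flight L = W.
q = ½ρv² = ½ × 1.2 × 195² = 22820 Pa.
CL = W/(q·S) = 70436 / (22820 × 35.3) = 0.08746.
CD = 0.0249 + 0.048 × 0.08746² = 0.02527.
D = q·S·CD = 22820 × 35.3 × 0.02527 = 20350 N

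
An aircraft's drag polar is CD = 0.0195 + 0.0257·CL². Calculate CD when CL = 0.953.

CD = 0.0195 + 0.0257 × 0.953² = 0.0195 + 0.02334 = 0.0428

CD = 0.0428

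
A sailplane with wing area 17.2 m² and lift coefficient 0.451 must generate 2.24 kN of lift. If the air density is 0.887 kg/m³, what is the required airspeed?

v = 25.5 m/s

L = ½ρv²S·CL ⇒ v = √(2L/(ρ·S·CL))
v = √(2 × 2240 / (0.887 × 17.2 × 0.451)) = √651.1 = 25.5 m/s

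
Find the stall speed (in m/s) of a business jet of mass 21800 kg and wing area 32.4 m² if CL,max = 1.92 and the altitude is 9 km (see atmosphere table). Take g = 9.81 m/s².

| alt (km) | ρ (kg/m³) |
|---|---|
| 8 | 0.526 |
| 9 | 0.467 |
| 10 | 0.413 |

At 9 km, from the table: ρ = 0.467 kg/m³.
Weight W = mg = 21800 × 9.81 = 2.139×10^5 N.
V_stall = √(2W/(ρ·S·CL,max)) = √(2 × 2.139×10^5 / (0.467 × 32.4 × 1.92))
V_stall = √14720 = 121 m/s

V_stall = 121 m/s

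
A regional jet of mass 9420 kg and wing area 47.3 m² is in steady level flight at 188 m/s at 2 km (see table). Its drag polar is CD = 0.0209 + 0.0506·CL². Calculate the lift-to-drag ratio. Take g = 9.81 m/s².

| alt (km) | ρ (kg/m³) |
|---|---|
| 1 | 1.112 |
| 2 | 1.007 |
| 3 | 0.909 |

At 2 km, from the table: ρ = 1.007 kg/m³.
Weight W = mg = 9420 × 9.81 = 92410 N; in level flight L = W.
q = ½ρv² = ½ × 1.007 × 188² = 17800 Pa.
CL = W/(q·S) = 92410 / (17800 × 47.3) = 0.1098.
CD = 0.0209 + 0.0506 × 0.1098² = 0.02151.
L/D = CL/CD = 0.1098 / 0.02151 = 5.1

L/D = 5.1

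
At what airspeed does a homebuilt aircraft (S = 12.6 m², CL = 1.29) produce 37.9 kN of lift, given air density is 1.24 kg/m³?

L = ½ρv²S·CL ⇒ v = √(2L/(ρ·S·CL))
v = √(2 × 37900 / (1.24 × 12.6 × 1.29)) = √3761 = 61.3 m/s

v = 61.3 m/s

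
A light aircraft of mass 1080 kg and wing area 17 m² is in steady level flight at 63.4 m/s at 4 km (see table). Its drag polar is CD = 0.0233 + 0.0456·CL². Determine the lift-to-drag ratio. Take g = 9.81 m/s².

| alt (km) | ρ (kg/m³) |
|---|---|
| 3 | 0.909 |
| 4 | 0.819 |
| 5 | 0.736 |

L/D = 12.7

At 4 km, from the table: ρ = 0.819 kg/m³.
In steady level flight, lift balances weight: W = mg = 1080 × 9.81 = 10595 N.
Dynamic pressure q = 0.5 × 0.819 × 63.4² = 1646 Pa.
Required CL = L/(qS) = 10595/(1646·17) = 0.3786.
CD = 0.0233 + 0.0456 × 0.3786² = 0.02984.
L/D = CL/CD = 0.3786 / 0.02984 = 12.7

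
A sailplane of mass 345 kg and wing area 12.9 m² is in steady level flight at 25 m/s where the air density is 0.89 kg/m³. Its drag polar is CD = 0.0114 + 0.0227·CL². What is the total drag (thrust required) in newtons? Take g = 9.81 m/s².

Weight W = mg = 345 × 9.81 = 3384.5 N; in level flight L = W.
q = ½ρv² = ½ × 0.89 × 25² = 278.1 Pa.
CL = 2W/(ρv²S) = 2×3384.5/(0.89×25²×12.9) = 0.9433.
CD = 0.0114 + 0.0227 × 0.9433² = 0.0316.
D = q·S·CD = 278.1 × 12.9 × 0.0316 = 113.4 N

D = 113 N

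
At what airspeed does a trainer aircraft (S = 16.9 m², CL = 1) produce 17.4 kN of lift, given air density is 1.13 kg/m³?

v = 42.7 m/s

L = ½ρv²S·CL ⇒ v = √(2L/(ρ·S·CL))
v = √(2 × 17400 / (1.13 × 16.9 × 1)) = √1822 = 42.7 m/s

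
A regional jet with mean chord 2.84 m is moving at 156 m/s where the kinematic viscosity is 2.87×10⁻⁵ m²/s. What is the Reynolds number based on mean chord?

Re = 1.54×10^7

Re = v·c/ν = 156 × 2.84 / (2.87×10⁻⁵) = 1.54×10^7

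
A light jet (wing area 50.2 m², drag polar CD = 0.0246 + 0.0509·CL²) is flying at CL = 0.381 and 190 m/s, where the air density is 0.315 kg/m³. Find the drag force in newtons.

CD = 0.0246 + 0.0509 × 0.381² = 0.03199
D = ½ρv²S·CD = ½ × 0.315 × 190² × 50.2 × 0.03199 = 9130 N

D = 9130 N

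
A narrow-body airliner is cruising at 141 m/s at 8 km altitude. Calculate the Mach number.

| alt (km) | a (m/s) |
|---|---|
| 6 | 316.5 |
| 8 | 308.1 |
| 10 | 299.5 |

At 8 km, from the table: a = 308.1 m/s.
M = v/a = 141 / 308.1 = 0.458

M = 0.458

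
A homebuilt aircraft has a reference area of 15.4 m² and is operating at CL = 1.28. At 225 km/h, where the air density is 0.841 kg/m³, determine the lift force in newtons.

L = 32400 N

Convert speed: v = 225 km/h ÷ 3.6 = 62.5 m/s.
L = ½ρv²S·CL = ½ × 0.841 × 62.5² × 15.4 × 1.28 = 32400 N ≈ 32.4 kN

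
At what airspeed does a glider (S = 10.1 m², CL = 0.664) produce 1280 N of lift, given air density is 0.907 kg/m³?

v = 20.5 m/s

L = ½ρv²S·CL ⇒ v = √(2L/(ρ·S·CL))
v = √(2 × 1280 / (0.907 × 10.1 × 0.664)) = √420.9 = 20.5 m/s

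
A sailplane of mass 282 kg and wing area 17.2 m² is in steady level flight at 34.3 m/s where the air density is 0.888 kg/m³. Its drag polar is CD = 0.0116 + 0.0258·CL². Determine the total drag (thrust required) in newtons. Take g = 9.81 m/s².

In steady level flight, lift balances weight: W = mg = 282 × 9.81 = 2766.4 N.
q = ½ρv² = ½ × 0.888 × 34.3² = 522.4 Pa.
CL = W/(q·S) = 2766.4 / (522.4 × 17.2) = 0.3079.
CD = 0.0116 + 0.0258 × 0.3079² = 0.01405.
D = q·S·CD = 522.4 × 17.2 × 0.01405 = 126.2 N

D = 126 N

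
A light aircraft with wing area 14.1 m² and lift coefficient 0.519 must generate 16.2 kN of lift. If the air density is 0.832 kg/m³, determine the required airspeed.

L = ½ρv²S·CL ⇒ v = √(2L/(ρ·S·CL))
v = √(2 × 16200 / (0.832 × 14.1 × 0.519)) = √5322 = 72.9 m/s

v = 72.9 m/s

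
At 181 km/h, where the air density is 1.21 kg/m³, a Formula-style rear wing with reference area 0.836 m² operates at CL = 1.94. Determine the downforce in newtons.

Convert speed: v = 181 km/h ÷ 3.6 = 50.28 m/s.
L = ½ρv²S·CL = ½ × 1.21 × 50.28² × 0.836 × 1.94 = 2480 N

L = 2480 N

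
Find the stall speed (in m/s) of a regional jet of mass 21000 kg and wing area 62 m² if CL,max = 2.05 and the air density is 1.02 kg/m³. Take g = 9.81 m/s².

V_stall = 56.4 m/s

Stall occurs when L = W at CL,max. W = mg = 21000 × 9.81 = 2.06×10^5 N.
From L = ½ρV²S·CL,max = W: V_stall = √(2W/(ρSCL,max)) = √(2·2.06×10^5/(1.02·62·2.05))
V_stall = √3178 = 56.4 m/s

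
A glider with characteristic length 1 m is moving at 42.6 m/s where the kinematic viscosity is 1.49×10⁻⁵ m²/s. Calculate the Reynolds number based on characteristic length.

Re = v·c/ν = 42.6 × 1 / (1.49×10⁻⁵) = 2.86×10^6

Re = 2.86×10^6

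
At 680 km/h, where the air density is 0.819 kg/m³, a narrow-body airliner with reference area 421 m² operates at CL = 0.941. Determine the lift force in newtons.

Convert speed: v = 680 km/h ÷ 3.6 = 188.9 m/s.
Dynamic pressure q = ½ρv² = ½ × 0.819 × 188.9² = 14610 Pa.
L = q·S·CL = 14610 × 421 × 0.941 = 5.79×10^6 N ≈ 5790 kN

L = 5.79×10^6 N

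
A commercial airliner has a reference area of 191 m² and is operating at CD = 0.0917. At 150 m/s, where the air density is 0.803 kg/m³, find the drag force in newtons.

D = 1.58×10^5 N

Dynamic pressure q = ½ρv² = ½ × 0.803 × 150² = 9034 Pa.
D = q·S·CD = 9034 × 191 × 0.0917 = 1.58×10^5 N ≈ 158 kN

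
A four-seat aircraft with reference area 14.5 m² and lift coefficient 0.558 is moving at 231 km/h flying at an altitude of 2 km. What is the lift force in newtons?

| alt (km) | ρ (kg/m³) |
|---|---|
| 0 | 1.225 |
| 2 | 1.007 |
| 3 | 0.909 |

L = 16800 N

At 2 km, from the table: ρ = 1.007 kg/m³.
Convert speed: v = 231 km/h ÷ 3.6 = 64.17 m/s.
Dynamic pressure q = ½ρv² = ½ × 1.007 × 64.17² = 2073 Pa.
L = q·S·CL = 2073 × 14.5 × 0.558 = 16800 N ≈ 16.8 kN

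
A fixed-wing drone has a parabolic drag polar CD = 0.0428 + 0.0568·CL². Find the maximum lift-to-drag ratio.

(L/D)max = 10.1

For CD = CD0 + K·CL², (L/D)max occurs at CL* = √(CD0/K) and equals 1/(2√(K·CD0)).
(L/D)max = 1/(2√(0.0568 × 0.0428)) = 1/(2 × 0.04931) = 10.1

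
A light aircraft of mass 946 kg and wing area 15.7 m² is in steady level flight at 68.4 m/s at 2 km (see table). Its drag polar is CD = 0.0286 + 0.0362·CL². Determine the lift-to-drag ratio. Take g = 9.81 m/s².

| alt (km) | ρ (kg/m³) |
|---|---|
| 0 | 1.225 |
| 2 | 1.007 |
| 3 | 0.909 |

At 2 km, from the table: ρ = 1.007 kg/m³.
Weight W = mg = 946 × 9.81 = 9280.3 N; in level flight L = W.
q = ½ρv² = ½ × 1.007 × 68.4² = 2356 Pa.
CL = W/(q·S) = 9280.3 / (2356 × 15.7) = 0.2509.
CD = 0.0286 + 0.0362 × 0.2509² = 0.03088.
L/D = CL/CD = 0.2509 / 0.03088 = 8.13

L/D = 8.13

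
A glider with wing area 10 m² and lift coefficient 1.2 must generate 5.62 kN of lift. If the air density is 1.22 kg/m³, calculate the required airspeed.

v = 27.7 m/s

L = ½ρv²S·CL ⇒ v = √(2L/(ρ·S·CL))
v = √(2 × 5620 / (1.22 × 10 × 1.2)) = √767.8 = 27.7 m/s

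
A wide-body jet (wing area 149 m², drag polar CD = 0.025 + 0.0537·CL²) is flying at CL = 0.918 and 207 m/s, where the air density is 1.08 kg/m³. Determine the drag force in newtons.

D = 2.42×10^5 N

CD = 0.025 + 0.0537 × 0.918² = 0.07025
D = ½ρv²S·CD = ½ × 1.08 × 207² × 149 × 0.07025 = 2.42×10^5 N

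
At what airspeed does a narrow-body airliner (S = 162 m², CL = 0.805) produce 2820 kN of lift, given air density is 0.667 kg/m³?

v = 255 m/s

L = ½ρv²S·CL ⇒ v = √(2L/(ρ·S·CL))
v = √(2 × 2.82×10^6 / (0.667 × 162 × 0.805)) = √64840 = 255 m/s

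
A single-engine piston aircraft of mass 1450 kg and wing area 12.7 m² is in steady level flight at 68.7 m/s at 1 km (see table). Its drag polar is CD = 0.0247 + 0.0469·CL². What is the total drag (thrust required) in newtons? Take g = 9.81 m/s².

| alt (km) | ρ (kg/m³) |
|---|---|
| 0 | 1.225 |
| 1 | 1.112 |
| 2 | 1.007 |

At 1 km, from the table: ρ = 1.112 kg/m³.
In steady level flight, lift balances weight: W = mg = 1450 × 9.81 = 14224 N.
q = ½ρv² = ½ × 1.112 × 68.7² = 2624 Pa.
Required CL = L/(qS) = 14224/(2624·12.7) = 0.4268.
CD = 0.0247 + 0.0469 × 0.4268² = 0.03324.
D = q·S·CD = 2624 × 12.7 × 0.03324 = 1108 N

D = 1110 N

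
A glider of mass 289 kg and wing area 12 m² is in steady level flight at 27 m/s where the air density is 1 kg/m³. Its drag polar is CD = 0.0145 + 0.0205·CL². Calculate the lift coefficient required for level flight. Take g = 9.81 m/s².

CL = 0.648

In steady level flight, lift balances weight: W = mg = 289 × 9.81 = 2835.1 N.
Dynamic pressure q = 0.5 × 1 × 27² = 364.5 Pa.
Required CL = L/(qS) = 2835.1/(364.5·12) = 0.6482.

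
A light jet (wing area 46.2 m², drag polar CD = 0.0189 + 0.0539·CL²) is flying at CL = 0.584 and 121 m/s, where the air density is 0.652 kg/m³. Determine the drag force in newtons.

D = 8220 N

CD = 0.0189 + 0.0539 × 0.584² = 0.03728
D = ½ρv²S·CD = ½ × 0.652 × 121² × 46.2 × 0.03728 = 8220 N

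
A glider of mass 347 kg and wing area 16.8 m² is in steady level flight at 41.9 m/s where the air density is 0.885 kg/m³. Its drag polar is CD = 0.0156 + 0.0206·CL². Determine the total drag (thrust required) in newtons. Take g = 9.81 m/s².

D = 222 N

In steady level flight, lift balances weight: W = mg = 347 × 9.81 = 3404.1 N.
q = ½ρv² = ½ × 0.885 × 41.9² = 776.9 Pa.
CL = W/(q·S) = 3404.1 / (776.9 × 16.8) = 0.2608.
CD = 0.0156 + 0.0206 × 0.2608² = 0.017.
D = q·S·CD = 776.9 × 16.8 × 0.017 = 221.9 N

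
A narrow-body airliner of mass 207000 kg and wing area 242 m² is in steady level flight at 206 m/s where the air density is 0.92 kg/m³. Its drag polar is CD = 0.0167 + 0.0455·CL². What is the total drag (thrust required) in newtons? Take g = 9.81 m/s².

D = 1.19×10^5 N

Level flight ⇒ L = W = m·g = 207000 × 9.81 = 2.0307×10^6 N.
Dynamic pressure q = 0.5 × 0.92 × 206² = 19520 Pa.
CL = 2W/(ρv²S) = 2×2.0307×10^6/(0.92×206²×242) = 0.4299.
CD = 0.0167 + 0.0455 × 0.4299² = 0.02511.
D = q·S·CD = 19520 × 242 × 0.02511 = 1.186×10^5 N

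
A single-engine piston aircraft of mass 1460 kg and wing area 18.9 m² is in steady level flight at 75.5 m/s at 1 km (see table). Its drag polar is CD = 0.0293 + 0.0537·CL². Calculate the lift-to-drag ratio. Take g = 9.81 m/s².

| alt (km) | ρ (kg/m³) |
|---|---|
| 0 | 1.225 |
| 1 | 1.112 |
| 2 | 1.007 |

At 1 km, from the table: ρ = 1.112 kg/m³.
In steady level flight, lift balances weight: W = mg = 1460 × 9.81 = 14323 N.
q = ½ρv² = ½ × 1.112 × 75.5² = 3169 Pa.
CL = W/(q·S) = 14323 / (3169 × 18.9) = 0.2391.
CD = 0.0293 + 0.0537 × 0.2391² = 0.03237.
L/D = CL/CD = 0.2391 / 0.03237 = 7.39

L/D = 7.39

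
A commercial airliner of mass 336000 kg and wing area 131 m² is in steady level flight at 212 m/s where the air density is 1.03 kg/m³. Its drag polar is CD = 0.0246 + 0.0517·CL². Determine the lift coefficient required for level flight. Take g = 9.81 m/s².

Level flight ⇒ L = W = m·g = 336000 × 9.81 = 3.2962×10^6 N.
Dynamic pressure q = 0.5 × 1.03 × 212² = 23150 Pa.
CL = W/(q·S) = 3.2962×10^6 / (23150 × 131) = 1.087.

CL = 1.09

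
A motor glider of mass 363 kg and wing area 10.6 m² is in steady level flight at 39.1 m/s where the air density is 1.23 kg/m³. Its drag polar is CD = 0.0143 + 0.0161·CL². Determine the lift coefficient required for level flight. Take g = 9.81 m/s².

CL = 0.357

Weight W = mg = 363 × 9.81 = 3561 N; in level flight L = W.
q = ½ρv² = ½ × 1.23 × 39.1² = 940.2 Pa.
Required CL = L/(qS) = 3561/(940.2·10.6) = 0.3573.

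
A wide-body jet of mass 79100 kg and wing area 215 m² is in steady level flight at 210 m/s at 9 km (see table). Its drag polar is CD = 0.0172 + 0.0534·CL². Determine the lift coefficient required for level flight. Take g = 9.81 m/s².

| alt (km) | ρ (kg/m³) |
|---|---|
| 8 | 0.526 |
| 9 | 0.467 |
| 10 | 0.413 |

At 9 km, from the table: ρ = 0.467 kg/m³.
In steady level flight, lift balances weight: W = mg = 79100 × 9.81 = 7.7597×10^5 N.
Dynamic pressure q = 0.5 × 0.467 × 210² = 10300 Pa.
CL = W/(q·S) = 7.7597×10^5 / (10300 × 215) = 0.3505.

CL = 0.35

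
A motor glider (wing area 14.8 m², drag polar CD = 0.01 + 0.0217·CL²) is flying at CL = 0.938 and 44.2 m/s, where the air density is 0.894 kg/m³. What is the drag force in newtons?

CD = 0.01 + 0.0217 × 0.938² = 0.02909
D = ½ρv²S·CD = ½ × 0.894 × 44.2² × 14.8 × 0.02909 = 376 N

D = 376 N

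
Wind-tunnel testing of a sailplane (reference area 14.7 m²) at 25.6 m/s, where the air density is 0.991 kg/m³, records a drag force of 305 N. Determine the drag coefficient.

From D = ½ρv²S·CD, rearranging gives CD = 2D/(ρv²S).
CD = 2 × 305 / (0.991 × 25.6² × 14.7) = 0.0639

CD = 0.0639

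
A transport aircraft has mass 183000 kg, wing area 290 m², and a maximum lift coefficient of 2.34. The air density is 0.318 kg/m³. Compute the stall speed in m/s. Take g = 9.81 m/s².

At stall, lift equals weight: L = W = m·g = 183000 × 9.81 = 1.795×10^6 N.
From L = ½ρV²S·CL,max = W: V_stall = √(2W/(ρSCL,max)) = √(2·1.795×10^6/(0.318·290·2.34))
V_stall = √16640 = 129 m/s

V_stall = 129 m/s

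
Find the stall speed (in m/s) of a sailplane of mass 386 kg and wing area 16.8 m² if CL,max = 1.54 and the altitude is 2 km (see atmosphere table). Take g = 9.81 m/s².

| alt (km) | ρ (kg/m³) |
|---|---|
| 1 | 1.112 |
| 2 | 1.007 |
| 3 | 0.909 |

At 2 km, from the table: ρ = 1.007 kg/m³.
Weight W = mg = 386 × 9.81 = 3787 N.
V_stall = √(2W/(ρ·S·CL,max)) = √(2 × 3787 / (1.007 × 16.8 × 1.54))
V_stall = √290.7 = 17 m/s

V_stall = 17 m/s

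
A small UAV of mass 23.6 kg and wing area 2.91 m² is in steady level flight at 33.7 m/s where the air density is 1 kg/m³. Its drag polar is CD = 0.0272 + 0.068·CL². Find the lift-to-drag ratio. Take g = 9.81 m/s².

Level flight ⇒ L = W = m·g = 23.6 × 9.81 = 231.52 N.
Dynamic pressure q = 0.5 × 1 × 33.7² = 567.8 Pa.
CL = 2W/(ρv²S) = 2×231.52/(1×33.7²×2.91) = 0.1401.
CD = 0.0272 + 0.068 × 0.1401² = 0.02853.
L/D = CL/CD = 0.1401 / 0.02853 = 4.91

L/D = 4.91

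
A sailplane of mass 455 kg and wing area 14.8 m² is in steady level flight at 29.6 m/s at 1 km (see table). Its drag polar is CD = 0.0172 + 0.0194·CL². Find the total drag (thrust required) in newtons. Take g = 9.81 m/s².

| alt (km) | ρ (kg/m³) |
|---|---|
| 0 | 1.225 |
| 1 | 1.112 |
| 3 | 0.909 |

At 1 km, from the table: ρ = 1.112 kg/m³.
In steady level flight, lift balances weight: W = mg = 455 × 9.81 = 4463.6 N.
q = ½ρv² = ½ × 1.112 × 29.6² = 487.1 Pa.
CL = 2W/(ρv²S) = 2×4463.6/(1.112×29.6²×14.8) = 0.6191.
CD = 0.0172 + 0.0194 × 0.6191² = 0.02464.
D = q·S·CD = 487.1 × 14.8 × 0.02464 = 177.6 N

D = 178 N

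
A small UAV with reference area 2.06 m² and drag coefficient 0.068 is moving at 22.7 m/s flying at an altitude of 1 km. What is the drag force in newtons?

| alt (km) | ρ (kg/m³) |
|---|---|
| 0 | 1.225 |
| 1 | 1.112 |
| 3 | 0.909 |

D = 40.1 N

At 1 km, from the table: ρ = 1.112 kg/m³.
Dynamic pressure q = ½ρv² = ½ × 1.112 × 22.7² = 286.5 Pa.
D = q·S·CD = 286.5 × 2.06 × 0.068 = 40.1 N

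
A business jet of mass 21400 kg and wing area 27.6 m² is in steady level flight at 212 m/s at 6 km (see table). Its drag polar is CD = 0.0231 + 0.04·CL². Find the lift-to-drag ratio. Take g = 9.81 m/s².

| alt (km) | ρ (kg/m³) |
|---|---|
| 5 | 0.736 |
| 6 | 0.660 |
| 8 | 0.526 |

At 6 km, from the table: ρ = 0.660 kg/m³.
Weight W = mg = 21400 × 9.81 = 2.0993×10^5 N; in level flight L = W.
Dynamic pressure q = 0.5 × 0.66 × 212² = 14830 Pa.
CL = W/(q·S) = 2.0993×10^5 / (14830 × 27.6) = 0.5128.
CD = 0.0231 + 0.04 × 0.5128² = 0.03362.
L/D = CL/CD = 0.5128 / 0.03362 = 15.3

L/D = 15.3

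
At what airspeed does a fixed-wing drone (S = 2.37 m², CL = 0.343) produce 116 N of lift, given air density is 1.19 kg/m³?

v = 15.5 m/s

L = ½ρv²S·CL ⇒ v = √(2L/(ρ·S·CL))
v = √(2 × 116 / (1.19 × 2.37 × 0.343)) = √239.8 = 15.5 m/s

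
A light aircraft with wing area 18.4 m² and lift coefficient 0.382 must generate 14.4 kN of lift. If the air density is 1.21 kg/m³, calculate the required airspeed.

v = 58.2 m/s

L = ½ρv²S·CL ⇒ v = √(2L/(ρ·S·CL))
v = √(2 × 14400 / (1.21 × 18.4 × 0.382)) = √3386 = 58.2 m/s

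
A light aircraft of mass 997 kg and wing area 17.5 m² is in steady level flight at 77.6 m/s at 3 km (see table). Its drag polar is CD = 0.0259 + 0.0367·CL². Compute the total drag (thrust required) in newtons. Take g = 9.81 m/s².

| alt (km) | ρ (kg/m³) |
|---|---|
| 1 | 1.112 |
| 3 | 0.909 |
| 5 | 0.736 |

D = 1310 N

At 3 km, from the table: ρ = 0.909 kg/m³.
Level flight ⇒ L = W = m·g = 997 × 9.81 = 9780.6 N.
q = ½ρv² = ½ × 0.909 × 77.6² = 2737 Pa.
CL = W/(q·S) = 9780.6 / (2737 × 17.5) = 0.2042.
CD = 0.0259 + 0.0367 × 0.2042² = 0.02743.
D = q·S·CD = 2737 × 17.5 × 0.02743 = 1314 N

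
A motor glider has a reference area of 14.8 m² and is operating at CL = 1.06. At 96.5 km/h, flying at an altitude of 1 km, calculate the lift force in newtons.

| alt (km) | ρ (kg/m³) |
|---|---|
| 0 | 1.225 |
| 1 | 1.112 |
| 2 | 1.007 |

At 1 km, from the table: ρ = 1.112 kg/m³.
Convert speed: v = 96.5 km/h ÷ 3.6 = 26.81 m/s.
Dynamic pressure q = ½ρv² = ½ × 1.112 × 26.81² = 399.5 Pa.
L = q·S·CL = 399.5 × 14.8 × 1.06 = 6270 N ≈ 6.27 kN

L = 6270 N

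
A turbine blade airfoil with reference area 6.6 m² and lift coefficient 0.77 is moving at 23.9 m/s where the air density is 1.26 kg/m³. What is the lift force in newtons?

Dynamic pressure q = ½ρv² = ½ × 1.26 × 23.9² = 359.9 Pa.
L = q·S·CL = 359.9 × 6.6 × 0.77 = 1830 N

L = 1830 N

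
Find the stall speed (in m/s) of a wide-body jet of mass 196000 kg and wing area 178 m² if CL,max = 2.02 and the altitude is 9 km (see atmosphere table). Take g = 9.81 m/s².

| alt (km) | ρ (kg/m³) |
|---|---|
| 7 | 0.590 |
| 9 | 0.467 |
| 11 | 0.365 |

V_stall = 151 m/s

At 9 km, from the table: ρ = 0.467 kg/m³.
At stall, lift equals weight: L = W = m·g = 196000 × 9.81 = 1.923×10^6 N.
V_stall = √(2W/(ρ·S·CL,max)) = √(2 × 1.923×10^6 / (0.467 × 178 × 2.02))
V_stall = √22900 = 151 m/s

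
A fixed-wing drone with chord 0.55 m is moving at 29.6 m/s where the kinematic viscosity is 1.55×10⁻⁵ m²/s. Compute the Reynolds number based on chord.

Re = v·c/ν = 29.6 × 0.55 / (1.55×10⁻⁵) = 1.05×10^6

Re = 1.05×10^6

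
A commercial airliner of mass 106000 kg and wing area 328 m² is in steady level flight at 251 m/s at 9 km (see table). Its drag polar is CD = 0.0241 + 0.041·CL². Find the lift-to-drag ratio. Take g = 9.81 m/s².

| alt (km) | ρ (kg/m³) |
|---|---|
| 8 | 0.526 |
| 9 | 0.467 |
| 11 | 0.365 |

At 9 km, from the table: ρ = 0.467 kg/m³.
Level flight ⇒ L = W = m·g = 106000 × 9.81 = 1.0399×10^6 N.
q = ½ρv² = ½ × 0.467 × 251² = 14710 Pa.
CL = W/(q·S) = 1.0399×10^6 / (14710 × 328) = 0.2155.
CD = 0.0241 + 0.041 × 0.2155² = 0.026.
L/D = CL/CD = 0.2155 / 0.026 = 8.29

L/D = 8.29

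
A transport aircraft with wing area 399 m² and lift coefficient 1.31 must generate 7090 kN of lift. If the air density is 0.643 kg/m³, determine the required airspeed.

v = 205 m/s

L = ½ρv²S·CL ⇒ v = √(2L/(ρ·S·CL))
v = √(2 × 7.09×10^6 / (0.643 × 399 × 1.31)) = √42190 = 205 m/s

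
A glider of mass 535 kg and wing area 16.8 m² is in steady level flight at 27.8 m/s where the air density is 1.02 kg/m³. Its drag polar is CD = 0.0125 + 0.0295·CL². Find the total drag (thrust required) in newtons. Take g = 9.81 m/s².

D = 205 N

Level flight ⇒ L = W = m·g = 535 × 9.81 = 5248.4 N.
q = ½ρv² = ½ × 1.02 × 27.8² = 394.1 Pa.
CL = W/(q·S) = 5248.4 / (394.1 × 16.8) = 0.7926.
CD = 0.0125 + 0.0295 × 0.7926² = 0.03103.
D = q·S·CD = 394.1 × 16.8 × 0.03103 = 205.5 N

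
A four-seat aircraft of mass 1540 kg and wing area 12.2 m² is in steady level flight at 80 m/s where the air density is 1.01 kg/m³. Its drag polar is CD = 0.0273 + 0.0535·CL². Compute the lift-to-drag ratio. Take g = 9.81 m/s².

L/D = 10.9

Level flight ⇒ L = W = m·g = 1540 × 9.81 = 15107 N.
Dynamic pressure q = 0.5 × 1.01 × 80² = 3232 Pa.
CL = W/(q·S) = 15107 / (3232 × 12.2) = 0.3831.
CD = 0.0273 + 0.0535 × 0.3831² = 0.03515.
L/D = CL/CD = 0.3831 / 0.03515 = 10.9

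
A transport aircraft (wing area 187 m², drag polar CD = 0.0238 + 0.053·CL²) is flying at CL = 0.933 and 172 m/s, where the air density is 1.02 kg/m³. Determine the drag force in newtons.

D = 1.97×10^5 N

CD = 0.0238 + 0.053 × 0.933² = 0.06994
D = ½ρv²S·CD = ½ × 1.02 × 172² × 187 × 0.06994 = 1.97×10^5 N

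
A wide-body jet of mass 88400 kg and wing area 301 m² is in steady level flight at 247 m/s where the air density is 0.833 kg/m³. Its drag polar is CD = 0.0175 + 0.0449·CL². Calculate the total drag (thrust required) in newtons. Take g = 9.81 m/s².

Weight W = mg = 88400 × 9.81 = 8.672×10^5 N; in level flight L = W.
Dynamic pressure q = 0.5 × 0.833 × 247² = 25410 Pa.
CL = 2W/(ρv²S) = 2×8.672×10^5/(0.833×247²×301) = 0.1134.
CD = 0.0175 + 0.0449 × 0.1134² = 0.01808.
D = q·S·CD = 25410 × 301 × 0.01808 = 1.383×10^5 N

D = 1.38×10^5 N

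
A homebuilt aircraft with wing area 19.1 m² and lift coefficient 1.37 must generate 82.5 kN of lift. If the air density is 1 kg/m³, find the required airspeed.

L = ½ρv²S·CL ⇒ v = √(2L/(ρ·S·CL))
v = √(2 × 82500 / (1 × 19.1 × 1.37)) = √6306 = 79.4 m/s

v = 79.4 m/s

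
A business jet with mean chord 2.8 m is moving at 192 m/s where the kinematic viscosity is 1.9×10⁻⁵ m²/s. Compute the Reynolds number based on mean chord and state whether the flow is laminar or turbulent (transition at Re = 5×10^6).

Re = v·c/ν = 192 × 2.8 / (1.9×10⁻⁵) = 2.83×10^7
Since 2.83×10^7 > 5×10^6, the flow is turbulent.

Re = 2.83×10^7 (turbulent)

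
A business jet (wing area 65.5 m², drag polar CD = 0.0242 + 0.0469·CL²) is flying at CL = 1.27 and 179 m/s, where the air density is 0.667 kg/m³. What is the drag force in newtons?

CD = 0.0242 + 0.0469 × 1.27² = 0.09985
D = ½ρv²S·CD = ½ × 0.667 × 179² × 65.5 × 0.09985 = 69900 N

D = 69900 N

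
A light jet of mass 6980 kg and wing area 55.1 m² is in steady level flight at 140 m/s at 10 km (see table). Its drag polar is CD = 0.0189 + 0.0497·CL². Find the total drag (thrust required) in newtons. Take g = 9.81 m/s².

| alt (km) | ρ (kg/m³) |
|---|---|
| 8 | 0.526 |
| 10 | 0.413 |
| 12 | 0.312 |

D = 5260 N

At 10 km, from the table: ρ = 0.413 kg/m³.
Weight W = mg = 6980 × 9.81 = 68474 N; in level flight L = W.
q = ½ρv² = ½ × 0.413 × 140² = 4047 Pa.
CL = W/(q·S) = 68474 / (4047 × 55.1) = 0.307.
CD = 0.0189 + 0.0497 × 0.307² = 0.02359.
D = q·S·CD = 4047 × 55.1 × 0.02359 = 5260 N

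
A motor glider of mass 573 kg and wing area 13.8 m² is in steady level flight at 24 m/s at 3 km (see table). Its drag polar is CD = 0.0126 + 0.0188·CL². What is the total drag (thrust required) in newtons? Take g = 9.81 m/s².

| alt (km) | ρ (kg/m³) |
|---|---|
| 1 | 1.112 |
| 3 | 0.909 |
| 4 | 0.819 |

At 3 km, from the table: ρ = 0.909 kg/m³.
Weight W = mg = 573 × 9.81 = 5621.1 N; in level flight L = W.
q = ½ρv² = ½ × 0.909 × 24² = 261.8 Pa.
CL = W/(q·S) = 5621.1 / (261.8 × 13.8) = 1.556.
CD = 0.0126 + 0.0188 × 1.556² = 0.05811.
D = q·S·CD = 261.8 × 13.8 × 0.05811 = 209.9 N

D = 210 N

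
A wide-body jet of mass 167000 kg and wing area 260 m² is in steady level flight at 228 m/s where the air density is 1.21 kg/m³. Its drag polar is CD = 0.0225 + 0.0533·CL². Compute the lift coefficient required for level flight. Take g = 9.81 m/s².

Weight W = mg = 167000 × 9.81 = 1.6383×10^6 N; in level flight L = W.
q = ½ρv² = ½ × 1.21 × 228² = 31450 Pa.
Required CL = L/(qS) = 1.6383×10^6/(31450·260) = 0.2003.

CL = 0.2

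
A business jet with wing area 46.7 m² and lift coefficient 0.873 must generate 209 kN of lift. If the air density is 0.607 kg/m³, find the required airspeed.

L = ½ρv²S·CL ⇒ v = √(2L/(ρ·S·CL))
v = √(2 × 2.09×10^5 / (0.607 × 46.7 × 0.873)) = √16890 = 130 m/s

v = 130 m/s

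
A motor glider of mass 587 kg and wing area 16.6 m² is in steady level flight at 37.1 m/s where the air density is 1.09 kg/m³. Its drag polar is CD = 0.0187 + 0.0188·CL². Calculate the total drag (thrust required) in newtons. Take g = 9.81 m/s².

Weight W = mg = 587 × 9.81 = 5758.5 N; in level flight L = W.
q = ½ρv² = ½ × 1.09 × 37.1² = 750.1 Pa.
CL = 2W/(ρv²S) = 2×5758.5/(1.09×37.1²×16.6) = 0.4624.
CD = 0.0187 + 0.0188 × 0.4624² = 0.02272.
D = q·S·CD = 750.1 × 16.6 × 0.02272 = 282.9 N

D = 283 N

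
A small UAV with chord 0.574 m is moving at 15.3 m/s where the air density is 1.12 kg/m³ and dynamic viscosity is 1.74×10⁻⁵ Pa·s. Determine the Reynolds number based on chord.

Re = 5.65×10^5

Re = ρ·v·c/μ = 1.12 × 15.3 × 0.574 / (1.74×10⁻⁵) = 5.65×10^5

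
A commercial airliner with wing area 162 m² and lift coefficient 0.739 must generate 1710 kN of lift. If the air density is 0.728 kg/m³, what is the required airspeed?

L = ½ρv²S·CL ⇒ v = √(2L/(ρ·S·CL))
v = √(2 × 1.71×10^6 / (0.728 × 162 × 0.739)) = √39240 = 198 m/s

v = 198 m/s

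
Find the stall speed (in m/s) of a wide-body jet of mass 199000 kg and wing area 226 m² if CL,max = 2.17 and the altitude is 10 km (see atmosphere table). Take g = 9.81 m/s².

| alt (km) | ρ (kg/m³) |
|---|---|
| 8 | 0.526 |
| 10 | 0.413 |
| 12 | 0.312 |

V_stall = 139 m/s

At 10 km, from the table: ρ = 0.413 kg/m³.
Weight W = mg = 199000 × 9.81 = 1.952×10^6 N.
From L = ½ρV²S·CL,max = W: V_stall = √(2W/(ρSCL,max)) = √(2·1.952×10^6/(0.413·226·2.17))
V_stall = √19280 = 139 m/s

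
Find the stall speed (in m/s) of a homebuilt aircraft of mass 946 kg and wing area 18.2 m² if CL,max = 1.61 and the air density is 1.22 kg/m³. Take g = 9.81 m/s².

Stall occurs when L = W at CL,max. W = mg = 946 × 9.81 = 9280 N.
From L = ½ρV²S·CL,max = W: V_stall = √(2W/(ρSCL,max)) = √(2·9280/(1.22·18.2·1.61))
V_stall = √519.2 = 22.8 m/s

V_stall = 22.8 m/s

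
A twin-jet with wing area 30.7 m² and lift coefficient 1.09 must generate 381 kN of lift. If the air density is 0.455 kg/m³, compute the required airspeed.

L = ½ρv²S·CL ⇒ v = √(2L/(ρ·S·CL))
v = √(2 × 3.81×10^5 / (0.455 × 30.7 × 1.09)) = √50050 = 224 m/s

v = 224 m/s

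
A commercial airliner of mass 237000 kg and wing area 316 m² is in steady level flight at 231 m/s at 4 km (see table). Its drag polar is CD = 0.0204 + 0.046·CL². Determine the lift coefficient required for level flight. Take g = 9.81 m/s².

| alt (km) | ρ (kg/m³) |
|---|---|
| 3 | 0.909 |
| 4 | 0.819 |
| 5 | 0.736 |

CL = 0.337

At 4 km, from the table: ρ = 0.819 kg/m³.
In steady level flight, lift balances weight: W = mg = 237000 × 9.81 = 2.325×10^6 N.
q = ½ρv² = ½ × 0.819 × 231² = 21850 Pa.
Required CL = L/(qS) = 2.325×10^6/(21850·316) = 0.3367.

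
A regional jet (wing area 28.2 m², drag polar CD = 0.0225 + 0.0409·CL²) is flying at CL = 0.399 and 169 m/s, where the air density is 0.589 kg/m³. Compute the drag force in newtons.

CD = 0.0225 + 0.0409 × 0.399² = 0.02901
D = ½ρv²S·CD = ½ × 0.589 × 169² × 28.2 × 0.02901 = 6880 N

D = 6880 N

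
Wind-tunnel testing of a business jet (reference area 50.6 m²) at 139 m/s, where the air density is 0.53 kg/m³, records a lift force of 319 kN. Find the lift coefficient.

From L = ½ρv²S·CL, rearranging gives CL = 2L/(ρv²S).
CL = 2 × 3.19×10^5 / (0.53 × 139² × 50.6) = 1.23

CL = 1.23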